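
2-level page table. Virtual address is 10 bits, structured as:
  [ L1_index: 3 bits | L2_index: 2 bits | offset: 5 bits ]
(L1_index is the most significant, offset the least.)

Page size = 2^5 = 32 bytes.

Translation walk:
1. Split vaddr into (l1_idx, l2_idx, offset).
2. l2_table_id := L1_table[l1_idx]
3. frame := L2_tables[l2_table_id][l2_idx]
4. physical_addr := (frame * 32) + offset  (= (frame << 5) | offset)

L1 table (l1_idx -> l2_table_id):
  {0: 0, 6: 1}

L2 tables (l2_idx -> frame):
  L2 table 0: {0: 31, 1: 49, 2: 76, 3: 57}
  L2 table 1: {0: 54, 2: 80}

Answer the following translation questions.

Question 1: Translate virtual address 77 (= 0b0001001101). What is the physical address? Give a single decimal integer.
vaddr = 77 = 0b0001001101
Split: l1_idx=0, l2_idx=2, offset=13
L1[0] = 0
L2[0][2] = 76
paddr = 76 * 32 + 13 = 2445

Answer: 2445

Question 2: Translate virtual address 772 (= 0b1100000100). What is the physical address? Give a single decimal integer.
vaddr = 772 = 0b1100000100
Split: l1_idx=6, l2_idx=0, offset=4
L1[6] = 1
L2[1][0] = 54
paddr = 54 * 32 + 4 = 1732

Answer: 1732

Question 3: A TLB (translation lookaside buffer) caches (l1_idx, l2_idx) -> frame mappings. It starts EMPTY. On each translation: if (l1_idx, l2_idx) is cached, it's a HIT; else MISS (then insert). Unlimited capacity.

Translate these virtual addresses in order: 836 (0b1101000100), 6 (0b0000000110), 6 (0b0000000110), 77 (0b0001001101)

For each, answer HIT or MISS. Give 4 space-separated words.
Answer: MISS MISS HIT MISS

Derivation:
vaddr=836: (6,2) not in TLB -> MISS, insert
vaddr=6: (0,0) not in TLB -> MISS, insert
vaddr=6: (0,0) in TLB -> HIT
vaddr=77: (0,2) not in TLB -> MISS, insert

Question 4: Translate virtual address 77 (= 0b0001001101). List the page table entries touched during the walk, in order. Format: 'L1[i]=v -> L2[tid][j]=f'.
Answer: L1[0]=0 -> L2[0][2]=76

Derivation:
vaddr = 77 = 0b0001001101
Split: l1_idx=0, l2_idx=2, offset=13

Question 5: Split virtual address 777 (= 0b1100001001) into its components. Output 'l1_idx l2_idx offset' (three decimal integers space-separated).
Answer: 6 0 9

Derivation:
vaddr = 777 = 0b1100001001
  top 3 bits -> l1_idx = 6
  next 2 bits -> l2_idx = 0
  bottom 5 bits -> offset = 9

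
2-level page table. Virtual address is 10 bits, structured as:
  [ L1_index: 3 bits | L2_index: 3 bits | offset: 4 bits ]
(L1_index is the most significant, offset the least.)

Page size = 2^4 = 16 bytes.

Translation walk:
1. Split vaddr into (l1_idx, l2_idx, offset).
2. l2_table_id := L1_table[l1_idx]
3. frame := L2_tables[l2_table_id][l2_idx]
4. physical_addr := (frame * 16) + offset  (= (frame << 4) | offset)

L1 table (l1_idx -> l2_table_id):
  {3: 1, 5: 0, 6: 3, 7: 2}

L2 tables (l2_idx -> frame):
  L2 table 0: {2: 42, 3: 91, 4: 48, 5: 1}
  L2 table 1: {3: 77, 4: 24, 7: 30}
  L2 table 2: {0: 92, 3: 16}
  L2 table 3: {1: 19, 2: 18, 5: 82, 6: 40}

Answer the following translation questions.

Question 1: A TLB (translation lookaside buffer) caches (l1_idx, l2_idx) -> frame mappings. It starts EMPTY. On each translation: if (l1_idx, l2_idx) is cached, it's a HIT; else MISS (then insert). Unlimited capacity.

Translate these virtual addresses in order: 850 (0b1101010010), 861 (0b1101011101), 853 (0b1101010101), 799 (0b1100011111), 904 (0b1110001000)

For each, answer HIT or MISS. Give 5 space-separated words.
Answer: MISS HIT HIT MISS MISS

Derivation:
vaddr=850: (6,5) not in TLB -> MISS, insert
vaddr=861: (6,5) in TLB -> HIT
vaddr=853: (6,5) in TLB -> HIT
vaddr=799: (6,1) not in TLB -> MISS, insert
vaddr=904: (7,0) not in TLB -> MISS, insert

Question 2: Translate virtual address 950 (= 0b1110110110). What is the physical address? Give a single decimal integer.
Answer: 262

Derivation:
vaddr = 950 = 0b1110110110
Split: l1_idx=7, l2_idx=3, offset=6
L1[7] = 2
L2[2][3] = 16
paddr = 16 * 16 + 6 = 262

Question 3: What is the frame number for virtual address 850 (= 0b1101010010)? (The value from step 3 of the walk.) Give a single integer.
Answer: 82

Derivation:
vaddr = 850: l1_idx=6, l2_idx=5
L1[6] = 3; L2[3][5] = 82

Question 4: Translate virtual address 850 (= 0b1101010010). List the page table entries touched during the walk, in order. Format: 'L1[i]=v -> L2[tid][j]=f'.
vaddr = 850 = 0b1101010010
Split: l1_idx=6, l2_idx=5, offset=2

Answer: L1[6]=3 -> L2[3][5]=82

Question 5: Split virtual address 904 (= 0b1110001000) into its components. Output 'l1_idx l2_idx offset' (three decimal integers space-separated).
vaddr = 904 = 0b1110001000
  top 3 bits -> l1_idx = 7
  next 3 bits -> l2_idx = 0
  bottom 4 bits -> offset = 8

Answer: 7 0 8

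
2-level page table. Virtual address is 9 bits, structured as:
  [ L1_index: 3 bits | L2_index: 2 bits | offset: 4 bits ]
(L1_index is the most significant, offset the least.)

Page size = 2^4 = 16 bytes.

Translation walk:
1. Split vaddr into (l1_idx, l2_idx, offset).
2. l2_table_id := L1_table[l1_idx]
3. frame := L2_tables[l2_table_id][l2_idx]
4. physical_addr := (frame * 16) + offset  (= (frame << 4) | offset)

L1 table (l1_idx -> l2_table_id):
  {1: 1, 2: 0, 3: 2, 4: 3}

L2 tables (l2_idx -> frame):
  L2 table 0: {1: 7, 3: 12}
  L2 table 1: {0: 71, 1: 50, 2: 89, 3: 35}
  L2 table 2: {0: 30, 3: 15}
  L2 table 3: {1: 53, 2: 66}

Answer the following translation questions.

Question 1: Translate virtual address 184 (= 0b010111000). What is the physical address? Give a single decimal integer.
Answer: 200

Derivation:
vaddr = 184 = 0b010111000
Split: l1_idx=2, l2_idx=3, offset=8
L1[2] = 0
L2[0][3] = 12
paddr = 12 * 16 + 8 = 200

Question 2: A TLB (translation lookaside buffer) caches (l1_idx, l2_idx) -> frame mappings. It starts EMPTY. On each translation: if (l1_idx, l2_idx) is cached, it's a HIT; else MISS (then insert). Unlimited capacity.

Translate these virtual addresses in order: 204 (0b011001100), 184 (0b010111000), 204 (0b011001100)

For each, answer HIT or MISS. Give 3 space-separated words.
Answer: MISS MISS HIT

Derivation:
vaddr=204: (3,0) not in TLB -> MISS, insert
vaddr=184: (2,3) not in TLB -> MISS, insert
vaddr=204: (3,0) in TLB -> HIT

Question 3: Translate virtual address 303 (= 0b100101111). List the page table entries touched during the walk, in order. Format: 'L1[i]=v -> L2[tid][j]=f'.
vaddr = 303 = 0b100101111
Split: l1_idx=4, l2_idx=2, offset=15

Answer: L1[4]=3 -> L2[3][2]=66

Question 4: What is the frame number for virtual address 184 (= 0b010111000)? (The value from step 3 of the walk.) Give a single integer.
vaddr = 184: l1_idx=2, l2_idx=3
L1[2] = 0; L2[0][3] = 12

Answer: 12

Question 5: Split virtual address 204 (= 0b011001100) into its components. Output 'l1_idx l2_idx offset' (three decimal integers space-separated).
vaddr = 204 = 0b011001100
  top 3 bits -> l1_idx = 3
  next 2 bits -> l2_idx = 0
  bottom 4 bits -> offset = 12

Answer: 3 0 12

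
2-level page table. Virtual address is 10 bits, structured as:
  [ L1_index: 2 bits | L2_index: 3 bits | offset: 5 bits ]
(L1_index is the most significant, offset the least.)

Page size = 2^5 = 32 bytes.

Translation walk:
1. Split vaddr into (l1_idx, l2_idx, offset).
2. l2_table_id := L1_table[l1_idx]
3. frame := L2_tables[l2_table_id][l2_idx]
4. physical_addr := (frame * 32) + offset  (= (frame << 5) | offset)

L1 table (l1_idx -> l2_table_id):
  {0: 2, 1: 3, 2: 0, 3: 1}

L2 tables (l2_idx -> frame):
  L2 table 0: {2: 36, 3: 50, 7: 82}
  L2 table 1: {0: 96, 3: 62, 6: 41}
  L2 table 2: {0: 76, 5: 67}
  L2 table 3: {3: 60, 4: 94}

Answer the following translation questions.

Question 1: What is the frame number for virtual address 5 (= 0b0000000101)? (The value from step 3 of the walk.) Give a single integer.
vaddr = 5: l1_idx=0, l2_idx=0
L1[0] = 2; L2[2][0] = 76

Answer: 76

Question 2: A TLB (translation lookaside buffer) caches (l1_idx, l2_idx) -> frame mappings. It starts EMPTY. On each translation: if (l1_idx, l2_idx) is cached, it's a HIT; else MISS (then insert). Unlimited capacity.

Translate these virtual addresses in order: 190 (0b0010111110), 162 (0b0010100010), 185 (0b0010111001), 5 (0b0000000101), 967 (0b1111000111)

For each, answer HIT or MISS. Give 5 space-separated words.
vaddr=190: (0,5) not in TLB -> MISS, insert
vaddr=162: (0,5) in TLB -> HIT
vaddr=185: (0,5) in TLB -> HIT
vaddr=5: (0,0) not in TLB -> MISS, insert
vaddr=967: (3,6) not in TLB -> MISS, insert

Answer: MISS HIT HIT MISS MISS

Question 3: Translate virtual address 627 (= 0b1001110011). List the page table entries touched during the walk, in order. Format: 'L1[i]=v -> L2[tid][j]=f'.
vaddr = 627 = 0b1001110011
Split: l1_idx=2, l2_idx=3, offset=19

Answer: L1[2]=0 -> L2[0][3]=50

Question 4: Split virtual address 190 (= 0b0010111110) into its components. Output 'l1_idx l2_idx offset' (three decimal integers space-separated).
vaddr = 190 = 0b0010111110
  top 2 bits -> l1_idx = 0
  next 3 bits -> l2_idx = 5
  bottom 5 bits -> offset = 30

Answer: 0 5 30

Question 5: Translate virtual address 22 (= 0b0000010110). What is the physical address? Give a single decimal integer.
Answer: 2454

Derivation:
vaddr = 22 = 0b0000010110
Split: l1_idx=0, l2_idx=0, offset=22
L1[0] = 2
L2[2][0] = 76
paddr = 76 * 32 + 22 = 2454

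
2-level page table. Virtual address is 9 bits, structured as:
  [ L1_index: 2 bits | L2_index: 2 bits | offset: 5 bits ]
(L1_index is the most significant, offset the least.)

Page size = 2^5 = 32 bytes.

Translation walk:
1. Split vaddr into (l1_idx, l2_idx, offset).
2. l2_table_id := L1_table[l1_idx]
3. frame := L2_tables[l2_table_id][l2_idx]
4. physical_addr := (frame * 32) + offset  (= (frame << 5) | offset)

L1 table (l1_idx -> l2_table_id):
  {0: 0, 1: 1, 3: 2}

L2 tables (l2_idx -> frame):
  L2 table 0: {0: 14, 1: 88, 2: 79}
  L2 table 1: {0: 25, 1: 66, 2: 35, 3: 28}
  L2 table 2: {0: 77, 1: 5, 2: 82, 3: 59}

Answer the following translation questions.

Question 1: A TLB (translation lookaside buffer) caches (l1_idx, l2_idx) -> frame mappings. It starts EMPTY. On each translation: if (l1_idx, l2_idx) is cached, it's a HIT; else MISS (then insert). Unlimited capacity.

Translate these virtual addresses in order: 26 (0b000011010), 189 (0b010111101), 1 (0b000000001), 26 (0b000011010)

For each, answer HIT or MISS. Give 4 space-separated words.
vaddr=26: (0,0) not in TLB -> MISS, insert
vaddr=189: (1,1) not in TLB -> MISS, insert
vaddr=1: (0,0) in TLB -> HIT
vaddr=26: (0,0) in TLB -> HIT

Answer: MISS MISS HIT HIT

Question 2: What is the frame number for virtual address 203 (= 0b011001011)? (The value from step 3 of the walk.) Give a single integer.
vaddr = 203: l1_idx=1, l2_idx=2
L1[1] = 1; L2[1][2] = 35

Answer: 35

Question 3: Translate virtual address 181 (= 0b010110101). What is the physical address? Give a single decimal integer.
vaddr = 181 = 0b010110101
Split: l1_idx=1, l2_idx=1, offset=21
L1[1] = 1
L2[1][1] = 66
paddr = 66 * 32 + 21 = 2133

Answer: 2133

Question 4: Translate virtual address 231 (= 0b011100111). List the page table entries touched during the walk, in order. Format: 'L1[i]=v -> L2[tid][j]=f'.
vaddr = 231 = 0b011100111
Split: l1_idx=1, l2_idx=3, offset=7

Answer: L1[1]=1 -> L2[1][3]=28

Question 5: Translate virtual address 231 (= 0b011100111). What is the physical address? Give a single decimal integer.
vaddr = 231 = 0b011100111
Split: l1_idx=1, l2_idx=3, offset=7
L1[1] = 1
L2[1][3] = 28
paddr = 28 * 32 + 7 = 903

Answer: 903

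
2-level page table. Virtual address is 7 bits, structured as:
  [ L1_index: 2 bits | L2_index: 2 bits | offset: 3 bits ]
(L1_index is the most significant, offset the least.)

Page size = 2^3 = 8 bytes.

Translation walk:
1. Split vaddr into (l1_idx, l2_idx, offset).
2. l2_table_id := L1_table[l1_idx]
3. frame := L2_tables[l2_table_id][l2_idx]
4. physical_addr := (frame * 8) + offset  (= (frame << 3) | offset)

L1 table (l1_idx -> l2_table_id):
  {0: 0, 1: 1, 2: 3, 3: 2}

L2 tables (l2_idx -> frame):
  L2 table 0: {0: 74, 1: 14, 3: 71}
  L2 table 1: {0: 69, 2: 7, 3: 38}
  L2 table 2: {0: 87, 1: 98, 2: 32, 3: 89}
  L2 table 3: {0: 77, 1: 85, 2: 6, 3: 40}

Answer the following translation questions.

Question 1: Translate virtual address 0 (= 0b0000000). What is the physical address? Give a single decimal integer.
vaddr = 0 = 0b0000000
Split: l1_idx=0, l2_idx=0, offset=0
L1[0] = 0
L2[0][0] = 74
paddr = 74 * 8 + 0 = 592

Answer: 592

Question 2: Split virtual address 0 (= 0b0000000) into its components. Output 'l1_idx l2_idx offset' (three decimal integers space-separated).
Answer: 0 0 0

Derivation:
vaddr = 0 = 0b0000000
  top 2 bits -> l1_idx = 0
  next 2 bits -> l2_idx = 0
  bottom 3 bits -> offset = 0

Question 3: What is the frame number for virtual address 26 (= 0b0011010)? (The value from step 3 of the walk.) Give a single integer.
vaddr = 26: l1_idx=0, l2_idx=3
L1[0] = 0; L2[0][3] = 71

Answer: 71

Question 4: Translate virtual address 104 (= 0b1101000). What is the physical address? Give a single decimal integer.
Answer: 784

Derivation:
vaddr = 104 = 0b1101000
Split: l1_idx=3, l2_idx=1, offset=0
L1[3] = 2
L2[2][1] = 98
paddr = 98 * 8 + 0 = 784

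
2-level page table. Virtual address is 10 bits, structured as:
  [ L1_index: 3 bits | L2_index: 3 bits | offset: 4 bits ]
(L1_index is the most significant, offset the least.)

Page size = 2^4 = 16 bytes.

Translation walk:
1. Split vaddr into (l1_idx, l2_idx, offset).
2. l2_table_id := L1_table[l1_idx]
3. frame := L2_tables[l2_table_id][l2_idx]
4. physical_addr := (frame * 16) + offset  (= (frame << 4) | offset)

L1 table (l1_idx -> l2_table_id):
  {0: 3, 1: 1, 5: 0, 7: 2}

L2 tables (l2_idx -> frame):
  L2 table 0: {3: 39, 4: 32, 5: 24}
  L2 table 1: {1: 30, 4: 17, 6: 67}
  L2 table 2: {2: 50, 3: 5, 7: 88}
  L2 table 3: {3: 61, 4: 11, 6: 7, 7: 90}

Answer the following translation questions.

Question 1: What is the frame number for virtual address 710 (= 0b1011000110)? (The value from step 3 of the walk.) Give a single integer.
vaddr = 710: l1_idx=5, l2_idx=4
L1[5] = 0; L2[0][4] = 32

Answer: 32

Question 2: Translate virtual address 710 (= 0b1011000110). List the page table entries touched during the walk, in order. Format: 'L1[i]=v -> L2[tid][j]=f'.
vaddr = 710 = 0b1011000110
Split: l1_idx=5, l2_idx=4, offset=6

Answer: L1[5]=0 -> L2[0][4]=32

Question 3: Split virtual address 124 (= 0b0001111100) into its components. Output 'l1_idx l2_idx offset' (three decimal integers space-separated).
Answer: 0 7 12

Derivation:
vaddr = 124 = 0b0001111100
  top 3 bits -> l1_idx = 0
  next 3 bits -> l2_idx = 7
  bottom 4 bits -> offset = 12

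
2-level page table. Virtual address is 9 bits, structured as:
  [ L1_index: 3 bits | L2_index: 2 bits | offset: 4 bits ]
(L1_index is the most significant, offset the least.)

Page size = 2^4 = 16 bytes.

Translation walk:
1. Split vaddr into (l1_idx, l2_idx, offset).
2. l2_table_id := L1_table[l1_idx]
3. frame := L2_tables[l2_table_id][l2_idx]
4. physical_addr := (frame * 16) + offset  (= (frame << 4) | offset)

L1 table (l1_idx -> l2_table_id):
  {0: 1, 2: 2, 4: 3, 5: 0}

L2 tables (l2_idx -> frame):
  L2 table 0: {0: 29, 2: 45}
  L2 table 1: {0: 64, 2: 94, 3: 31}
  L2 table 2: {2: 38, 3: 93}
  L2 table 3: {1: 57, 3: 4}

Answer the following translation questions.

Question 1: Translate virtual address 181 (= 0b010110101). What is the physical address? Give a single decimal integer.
vaddr = 181 = 0b010110101
Split: l1_idx=2, l2_idx=3, offset=5
L1[2] = 2
L2[2][3] = 93
paddr = 93 * 16 + 5 = 1493

Answer: 1493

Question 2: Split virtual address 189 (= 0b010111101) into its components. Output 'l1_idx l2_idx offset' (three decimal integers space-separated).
vaddr = 189 = 0b010111101
  top 3 bits -> l1_idx = 2
  next 2 bits -> l2_idx = 3
  bottom 4 bits -> offset = 13

Answer: 2 3 13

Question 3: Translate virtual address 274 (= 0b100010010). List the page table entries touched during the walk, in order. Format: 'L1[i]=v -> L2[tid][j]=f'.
Answer: L1[4]=3 -> L2[3][1]=57

Derivation:
vaddr = 274 = 0b100010010
Split: l1_idx=4, l2_idx=1, offset=2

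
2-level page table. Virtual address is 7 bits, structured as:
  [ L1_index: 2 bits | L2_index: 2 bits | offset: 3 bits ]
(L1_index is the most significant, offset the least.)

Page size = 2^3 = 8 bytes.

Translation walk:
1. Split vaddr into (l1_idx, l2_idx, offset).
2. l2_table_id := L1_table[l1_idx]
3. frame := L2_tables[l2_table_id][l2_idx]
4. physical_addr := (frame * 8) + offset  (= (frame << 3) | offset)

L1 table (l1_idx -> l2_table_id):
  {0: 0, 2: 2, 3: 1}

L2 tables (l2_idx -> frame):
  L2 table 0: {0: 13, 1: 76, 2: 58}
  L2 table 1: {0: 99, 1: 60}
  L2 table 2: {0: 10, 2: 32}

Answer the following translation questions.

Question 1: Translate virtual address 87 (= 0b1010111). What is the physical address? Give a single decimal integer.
Answer: 263

Derivation:
vaddr = 87 = 0b1010111
Split: l1_idx=2, l2_idx=2, offset=7
L1[2] = 2
L2[2][2] = 32
paddr = 32 * 8 + 7 = 263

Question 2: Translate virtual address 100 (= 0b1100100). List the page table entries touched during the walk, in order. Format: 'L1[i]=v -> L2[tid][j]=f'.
vaddr = 100 = 0b1100100
Split: l1_idx=3, l2_idx=0, offset=4

Answer: L1[3]=1 -> L2[1][0]=99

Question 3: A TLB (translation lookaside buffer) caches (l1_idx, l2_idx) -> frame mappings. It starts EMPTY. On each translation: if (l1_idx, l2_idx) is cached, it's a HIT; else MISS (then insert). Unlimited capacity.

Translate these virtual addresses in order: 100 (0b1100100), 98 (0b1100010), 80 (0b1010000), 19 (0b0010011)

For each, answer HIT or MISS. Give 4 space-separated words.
vaddr=100: (3,0) not in TLB -> MISS, insert
vaddr=98: (3,0) in TLB -> HIT
vaddr=80: (2,2) not in TLB -> MISS, insert
vaddr=19: (0,2) not in TLB -> MISS, insert

Answer: MISS HIT MISS MISS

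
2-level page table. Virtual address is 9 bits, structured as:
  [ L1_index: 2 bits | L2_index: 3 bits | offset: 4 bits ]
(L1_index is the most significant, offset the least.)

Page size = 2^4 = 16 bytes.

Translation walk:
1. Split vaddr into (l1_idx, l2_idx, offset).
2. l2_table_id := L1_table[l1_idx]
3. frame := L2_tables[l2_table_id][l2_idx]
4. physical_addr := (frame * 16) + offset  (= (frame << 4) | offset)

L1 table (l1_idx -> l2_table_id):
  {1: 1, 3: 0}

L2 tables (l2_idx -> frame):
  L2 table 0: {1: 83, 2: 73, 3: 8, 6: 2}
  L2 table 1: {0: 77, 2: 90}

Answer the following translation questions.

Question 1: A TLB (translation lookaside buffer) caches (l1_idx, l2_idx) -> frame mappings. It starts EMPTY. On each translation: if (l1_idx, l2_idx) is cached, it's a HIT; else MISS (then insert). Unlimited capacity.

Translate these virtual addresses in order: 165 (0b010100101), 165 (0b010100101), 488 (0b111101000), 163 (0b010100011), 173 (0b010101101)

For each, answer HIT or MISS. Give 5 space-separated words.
vaddr=165: (1,2) not in TLB -> MISS, insert
vaddr=165: (1,2) in TLB -> HIT
vaddr=488: (3,6) not in TLB -> MISS, insert
vaddr=163: (1,2) in TLB -> HIT
vaddr=173: (1,2) in TLB -> HIT

Answer: MISS HIT MISS HIT HIT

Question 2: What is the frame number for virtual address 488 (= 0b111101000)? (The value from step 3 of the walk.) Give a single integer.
Answer: 2

Derivation:
vaddr = 488: l1_idx=3, l2_idx=6
L1[3] = 0; L2[0][6] = 2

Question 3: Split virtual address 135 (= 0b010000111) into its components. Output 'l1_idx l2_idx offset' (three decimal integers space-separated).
Answer: 1 0 7

Derivation:
vaddr = 135 = 0b010000111
  top 2 bits -> l1_idx = 1
  next 3 bits -> l2_idx = 0
  bottom 4 bits -> offset = 7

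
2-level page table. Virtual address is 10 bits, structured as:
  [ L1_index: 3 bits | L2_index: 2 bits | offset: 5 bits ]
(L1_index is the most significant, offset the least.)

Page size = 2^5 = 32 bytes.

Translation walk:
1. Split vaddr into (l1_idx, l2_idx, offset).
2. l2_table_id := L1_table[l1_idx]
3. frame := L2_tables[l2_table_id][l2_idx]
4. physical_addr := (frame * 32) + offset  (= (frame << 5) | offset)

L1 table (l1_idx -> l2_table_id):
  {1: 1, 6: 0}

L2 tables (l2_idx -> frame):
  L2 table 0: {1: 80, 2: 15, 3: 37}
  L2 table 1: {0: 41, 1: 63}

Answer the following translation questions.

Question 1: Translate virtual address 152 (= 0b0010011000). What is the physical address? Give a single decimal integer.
Answer: 1336

Derivation:
vaddr = 152 = 0b0010011000
Split: l1_idx=1, l2_idx=0, offset=24
L1[1] = 1
L2[1][0] = 41
paddr = 41 * 32 + 24 = 1336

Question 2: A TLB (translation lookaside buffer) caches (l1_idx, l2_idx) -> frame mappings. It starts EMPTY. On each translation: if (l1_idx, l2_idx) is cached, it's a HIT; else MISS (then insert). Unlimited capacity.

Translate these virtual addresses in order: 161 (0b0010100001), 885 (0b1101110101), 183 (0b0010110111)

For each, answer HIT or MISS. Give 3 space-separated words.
Answer: MISS MISS HIT

Derivation:
vaddr=161: (1,1) not in TLB -> MISS, insert
vaddr=885: (6,3) not in TLB -> MISS, insert
vaddr=183: (1,1) in TLB -> HIT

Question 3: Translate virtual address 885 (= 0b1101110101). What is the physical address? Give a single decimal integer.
Answer: 1205

Derivation:
vaddr = 885 = 0b1101110101
Split: l1_idx=6, l2_idx=3, offset=21
L1[6] = 0
L2[0][3] = 37
paddr = 37 * 32 + 21 = 1205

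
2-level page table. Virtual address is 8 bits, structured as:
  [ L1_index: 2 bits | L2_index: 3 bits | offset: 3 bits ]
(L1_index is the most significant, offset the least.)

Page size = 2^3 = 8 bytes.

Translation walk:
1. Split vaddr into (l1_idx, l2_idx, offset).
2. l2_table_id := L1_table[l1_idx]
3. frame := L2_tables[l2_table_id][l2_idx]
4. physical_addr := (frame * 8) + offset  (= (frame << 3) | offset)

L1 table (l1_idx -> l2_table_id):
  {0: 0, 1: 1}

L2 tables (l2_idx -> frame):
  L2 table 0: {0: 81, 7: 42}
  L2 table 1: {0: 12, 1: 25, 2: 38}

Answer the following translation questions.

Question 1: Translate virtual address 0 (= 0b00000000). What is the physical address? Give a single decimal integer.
vaddr = 0 = 0b00000000
Split: l1_idx=0, l2_idx=0, offset=0
L1[0] = 0
L2[0][0] = 81
paddr = 81 * 8 + 0 = 648

Answer: 648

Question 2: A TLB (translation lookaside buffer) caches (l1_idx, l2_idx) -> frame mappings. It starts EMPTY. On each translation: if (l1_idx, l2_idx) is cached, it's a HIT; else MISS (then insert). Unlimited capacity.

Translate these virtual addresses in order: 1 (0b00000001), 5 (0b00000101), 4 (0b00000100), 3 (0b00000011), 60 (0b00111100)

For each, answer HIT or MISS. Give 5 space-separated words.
vaddr=1: (0,0) not in TLB -> MISS, insert
vaddr=5: (0,0) in TLB -> HIT
vaddr=4: (0,0) in TLB -> HIT
vaddr=3: (0,0) in TLB -> HIT
vaddr=60: (0,7) not in TLB -> MISS, insert

Answer: MISS HIT HIT HIT MISS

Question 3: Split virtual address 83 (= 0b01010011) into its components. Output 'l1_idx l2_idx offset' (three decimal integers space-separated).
Answer: 1 2 3

Derivation:
vaddr = 83 = 0b01010011
  top 2 bits -> l1_idx = 1
  next 3 bits -> l2_idx = 2
  bottom 3 bits -> offset = 3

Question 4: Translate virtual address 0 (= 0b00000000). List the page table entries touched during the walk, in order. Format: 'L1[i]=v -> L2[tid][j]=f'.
Answer: L1[0]=0 -> L2[0][0]=81

Derivation:
vaddr = 0 = 0b00000000
Split: l1_idx=0, l2_idx=0, offset=0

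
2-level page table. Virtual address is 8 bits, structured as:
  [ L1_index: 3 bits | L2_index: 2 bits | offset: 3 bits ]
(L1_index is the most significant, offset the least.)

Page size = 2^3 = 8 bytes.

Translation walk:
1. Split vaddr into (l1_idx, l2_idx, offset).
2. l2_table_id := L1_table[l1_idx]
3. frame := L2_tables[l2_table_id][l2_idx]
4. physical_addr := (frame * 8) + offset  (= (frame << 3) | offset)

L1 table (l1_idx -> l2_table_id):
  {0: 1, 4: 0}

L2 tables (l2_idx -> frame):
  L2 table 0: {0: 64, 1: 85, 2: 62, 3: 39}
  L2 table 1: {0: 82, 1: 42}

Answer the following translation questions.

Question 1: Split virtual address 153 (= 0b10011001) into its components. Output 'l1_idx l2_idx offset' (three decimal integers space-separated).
vaddr = 153 = 0b10011001
  top 3 bits -> l1_idx = 4
  next 2 bits -> l2_idx = 3
  bottom 3 bits -> offset = 1

Answer: 4 3 1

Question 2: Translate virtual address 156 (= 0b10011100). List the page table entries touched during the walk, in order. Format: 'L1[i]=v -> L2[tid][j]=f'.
Answer: L1[4]=0 -> L2[0][3]=39

Derivation:
vaddr = 156 = 0b10011100
Split: l1_idx=4, l2_idx=3, offset=4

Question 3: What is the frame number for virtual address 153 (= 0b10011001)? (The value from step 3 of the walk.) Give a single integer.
vaddr = 153: l1_idx=4, l2_idx=3
L1[4] = 0; L2[0][3] = 39

Answer: 39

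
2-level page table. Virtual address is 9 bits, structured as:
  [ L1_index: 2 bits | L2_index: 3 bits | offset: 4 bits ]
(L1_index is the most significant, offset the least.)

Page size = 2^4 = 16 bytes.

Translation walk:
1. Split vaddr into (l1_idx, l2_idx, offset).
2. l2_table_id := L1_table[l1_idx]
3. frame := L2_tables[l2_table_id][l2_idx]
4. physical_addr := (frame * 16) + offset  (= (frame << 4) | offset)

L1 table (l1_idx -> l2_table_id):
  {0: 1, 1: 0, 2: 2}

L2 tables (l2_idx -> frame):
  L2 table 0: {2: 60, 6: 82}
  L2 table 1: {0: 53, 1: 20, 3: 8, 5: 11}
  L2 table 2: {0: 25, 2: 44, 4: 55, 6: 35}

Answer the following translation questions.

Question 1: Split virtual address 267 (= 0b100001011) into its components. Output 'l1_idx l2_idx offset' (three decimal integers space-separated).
Answer: 2 0 11

Derivation:
vaddr = 267 = 0b100001011
  top 2 bits -> l1_idx = 2
  next 3 bits -> l2_idx = 0
  bottom 4 bits -> offset = 11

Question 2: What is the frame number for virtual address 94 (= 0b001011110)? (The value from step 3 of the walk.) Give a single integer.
Answer: 11

Derivation:
vaddr = 94: l1_idx=0, l2_idx=5
L1[0] = 1; L2[1][5] = 11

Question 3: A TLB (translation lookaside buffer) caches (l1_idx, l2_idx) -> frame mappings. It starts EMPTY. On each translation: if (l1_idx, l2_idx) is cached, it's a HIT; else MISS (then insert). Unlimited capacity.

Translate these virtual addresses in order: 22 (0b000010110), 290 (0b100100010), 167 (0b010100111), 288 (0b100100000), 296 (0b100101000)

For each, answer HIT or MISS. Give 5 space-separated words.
Answer: MISS MISS MISS HIT HIT

Derivation:
vaddr=22: (0,1) not in TLB -> MISS, insert
vaddr=290: (2,2) not in TLB -> MISS, insert
vaddr=167: (1,2) not in TLB -> MISS, insert
vaddr=288: (2,2) in TLB -> HIT
vaddr=296: (2,2) in TLB -> HIT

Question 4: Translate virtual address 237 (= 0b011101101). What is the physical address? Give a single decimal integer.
Answer: 1325

Derivation:
vaddr = 237 = 0b011101101
Split: l1_idx=1, l2_idx=6, offset=13
L1[1] = 0
L2[0][6] = 82
paddr = 82 * 16 + 13 = 1325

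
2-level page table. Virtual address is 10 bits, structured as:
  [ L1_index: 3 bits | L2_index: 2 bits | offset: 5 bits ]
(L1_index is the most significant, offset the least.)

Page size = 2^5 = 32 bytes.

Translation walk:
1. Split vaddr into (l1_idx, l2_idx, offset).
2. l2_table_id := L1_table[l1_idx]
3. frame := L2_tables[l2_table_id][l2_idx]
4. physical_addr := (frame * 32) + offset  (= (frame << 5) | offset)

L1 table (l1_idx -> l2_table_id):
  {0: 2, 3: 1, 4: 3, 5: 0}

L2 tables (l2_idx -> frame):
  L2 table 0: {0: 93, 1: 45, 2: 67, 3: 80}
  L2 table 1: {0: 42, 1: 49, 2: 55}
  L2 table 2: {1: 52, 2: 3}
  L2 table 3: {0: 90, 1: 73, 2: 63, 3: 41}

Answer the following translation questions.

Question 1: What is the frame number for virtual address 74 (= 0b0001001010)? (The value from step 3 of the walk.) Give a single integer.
Answer: 3

Derivation:
vaddr = 74: l1_idx=0, l2_idx=2
L1[0] = 2; L2[2][2] = 3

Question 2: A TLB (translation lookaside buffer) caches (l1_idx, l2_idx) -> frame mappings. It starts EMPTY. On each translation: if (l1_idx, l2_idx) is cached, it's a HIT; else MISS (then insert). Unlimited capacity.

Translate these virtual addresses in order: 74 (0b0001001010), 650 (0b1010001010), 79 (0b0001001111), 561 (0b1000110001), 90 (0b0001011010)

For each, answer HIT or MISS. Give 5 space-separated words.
Answer: MISS MISS HIT MISS HIT

Derivation:
vaddr=74: (0,2) not in TLB -> MISS, insert
vaddr=650: (5,0) not in TLB -> MISS, insert
vaddr=79: (0,2) in TLB -> HIT
vaddr=561: (4,1) not in TLB -> MISS, insert
vaddr=90: (0,2) in TLB -> HIT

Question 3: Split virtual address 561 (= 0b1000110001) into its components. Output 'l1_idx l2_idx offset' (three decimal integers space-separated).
Answer: 4 1 17

Derivation:
vaddr = 561 = 0b1000110001
  top 3 bits -> l1_idx = 4
  next 2 bits -> l2_idx = 1
  bottom 5 bits -> offset = 17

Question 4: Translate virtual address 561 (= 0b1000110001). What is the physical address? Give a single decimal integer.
Answer: 2353

Derivation:
vaddr = 561 = 0b1000110001
Split: l1_idx=4, l2_idx=1, offset=17
L1[4] = 3
L2[3][1] = 73
paddr = 73 * 32 + 17 = 2353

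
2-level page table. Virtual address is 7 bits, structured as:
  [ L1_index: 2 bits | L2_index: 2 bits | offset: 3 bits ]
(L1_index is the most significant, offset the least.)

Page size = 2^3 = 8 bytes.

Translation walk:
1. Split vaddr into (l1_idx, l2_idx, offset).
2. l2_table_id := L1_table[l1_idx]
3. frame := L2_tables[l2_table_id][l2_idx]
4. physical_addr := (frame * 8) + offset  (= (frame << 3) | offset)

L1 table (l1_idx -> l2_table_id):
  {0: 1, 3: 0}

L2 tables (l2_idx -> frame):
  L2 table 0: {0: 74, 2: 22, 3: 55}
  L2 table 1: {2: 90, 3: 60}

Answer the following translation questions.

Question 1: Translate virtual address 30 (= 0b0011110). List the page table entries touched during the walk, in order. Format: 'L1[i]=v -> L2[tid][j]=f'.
Answer: L1[0]=1 -> L2[1][3]=60

Derivation:
vaddr = 30 = 0b0011110
Split: l1_idx=0, l2_idx=3, offset=6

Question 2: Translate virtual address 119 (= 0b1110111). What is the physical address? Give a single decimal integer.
Answer: 183

Derivation:
vaddr = 119 = 0b1110111
Split: l1_idx=3, l2_idx=2, offset=7
L1[3] = 0
L2[0][2] = 22
paddr = 22 * 8 + 7 = 183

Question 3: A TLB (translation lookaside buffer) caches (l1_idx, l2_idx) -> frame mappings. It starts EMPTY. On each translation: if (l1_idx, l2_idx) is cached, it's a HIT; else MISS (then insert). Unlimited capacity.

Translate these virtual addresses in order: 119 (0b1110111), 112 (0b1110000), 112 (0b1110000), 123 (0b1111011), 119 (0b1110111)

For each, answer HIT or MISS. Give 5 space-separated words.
Answer: MISS HIT HIT MISS HIT

Derivation:
vaddr=119: (3,2) not in TLB -> MISS, insert
vaddr=112: (3,2) in TLB -> HIT
vaddr=112: (3,2) in TLB -> HIT
vaddr=123: (3,3) not in TLB -> MISS, insert
vaddr=119: (3,2) in TLB -> HIT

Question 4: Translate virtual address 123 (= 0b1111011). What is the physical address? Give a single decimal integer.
Answer: 443

Derivation:
vaddr = 123 = 0b1111011
Split: l1_idx=3, l2_idx=3, offset=3
L1[3] = 0
L2[0][3] = 55
paddr = 55 * 8 + 3 = 443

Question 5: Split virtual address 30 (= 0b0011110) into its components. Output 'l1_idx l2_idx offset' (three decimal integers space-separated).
vaddr = 30 = 0b0011110
  top 2 bits -> l1_idx = 0
  next 2 bits -> l2_idx = 3
  bottom 3 bits -> offset = 6

Answer: 0 3 6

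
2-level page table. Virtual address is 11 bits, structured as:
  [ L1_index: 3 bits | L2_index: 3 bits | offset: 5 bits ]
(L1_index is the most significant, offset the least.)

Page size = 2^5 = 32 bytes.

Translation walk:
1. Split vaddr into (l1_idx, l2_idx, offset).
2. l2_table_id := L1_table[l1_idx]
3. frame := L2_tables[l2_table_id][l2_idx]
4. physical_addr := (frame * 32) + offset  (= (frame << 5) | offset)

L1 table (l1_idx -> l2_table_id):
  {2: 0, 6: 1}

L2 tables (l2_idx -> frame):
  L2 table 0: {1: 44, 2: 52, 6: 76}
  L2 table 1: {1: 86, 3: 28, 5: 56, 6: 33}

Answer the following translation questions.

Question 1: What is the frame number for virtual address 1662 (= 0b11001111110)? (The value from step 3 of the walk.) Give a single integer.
Answer: 28

Derivation:
vaddr = 1662: l1_idx=6, l2_idx=3
L1[6] = 1; L2[1][3] = 28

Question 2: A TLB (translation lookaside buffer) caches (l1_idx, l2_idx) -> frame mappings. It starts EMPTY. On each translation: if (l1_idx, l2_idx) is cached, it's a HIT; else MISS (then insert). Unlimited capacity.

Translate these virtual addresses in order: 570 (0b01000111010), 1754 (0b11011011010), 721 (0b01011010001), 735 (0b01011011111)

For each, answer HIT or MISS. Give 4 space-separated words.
Answer: MISS MISS MISS HIT

Derivation:
vaddr=570: (2,1) not in TLB -> MISS, insert
vaddr=1754: (6,6) not in TLB -> MISS, insert
vaddr=721: (2,6) not in TLB -> MISS, insert
vaddr=735: (2,6) in TLB -> HIT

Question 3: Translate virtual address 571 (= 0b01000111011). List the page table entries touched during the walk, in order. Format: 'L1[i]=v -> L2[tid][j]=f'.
vaddr = 571 = 0b01000111011
Split: l1_idx=2, l2_idx=1, offset=27

Answer: L1[2]=0 -> L2[0][1]=44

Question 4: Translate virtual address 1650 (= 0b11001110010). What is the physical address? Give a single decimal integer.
Answer: 914

Derivation:
vaddr = 1650 = 0b11001110010
Split: l1_idx=6, l2_idx=3, offset=18
L1[6] = 1
L2[1][3] = 28
paddr = 28 * 32 + 18 = 914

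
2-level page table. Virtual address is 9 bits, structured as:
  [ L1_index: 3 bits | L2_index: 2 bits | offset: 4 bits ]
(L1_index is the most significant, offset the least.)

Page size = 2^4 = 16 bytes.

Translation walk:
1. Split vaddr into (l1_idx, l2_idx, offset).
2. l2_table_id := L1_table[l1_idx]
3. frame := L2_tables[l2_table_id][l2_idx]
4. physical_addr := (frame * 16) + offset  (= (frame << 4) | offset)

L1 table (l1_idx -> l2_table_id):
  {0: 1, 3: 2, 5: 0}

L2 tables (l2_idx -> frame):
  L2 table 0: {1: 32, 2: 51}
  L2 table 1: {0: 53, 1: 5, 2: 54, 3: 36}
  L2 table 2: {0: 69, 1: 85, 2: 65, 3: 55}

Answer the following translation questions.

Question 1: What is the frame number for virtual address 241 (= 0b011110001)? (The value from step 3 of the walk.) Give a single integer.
vaddr = 241: l1_idx=3, l2_idx=3
L1[3] = 2; L2[2][3] = 55

Answer: 55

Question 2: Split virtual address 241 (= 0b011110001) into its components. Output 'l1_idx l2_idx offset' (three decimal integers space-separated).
Answer: 3 3 1

Derivation:
vaddr = 241 = 0b011110001
  top 3 bits -> l1_idx = 3
  next 2 bits -> l2_idx = 3
  bottom 4 bits -> offset = 1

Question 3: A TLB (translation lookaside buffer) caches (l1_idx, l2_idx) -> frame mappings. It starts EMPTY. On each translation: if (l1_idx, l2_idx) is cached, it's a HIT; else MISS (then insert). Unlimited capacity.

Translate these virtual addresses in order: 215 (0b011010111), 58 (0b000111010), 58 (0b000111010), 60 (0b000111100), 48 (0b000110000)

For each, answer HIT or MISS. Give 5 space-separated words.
Answer: MISS MISS HIT HIT HIT

Derivation:
vaddr=215: (3,1) not in TLB -> MISS, insert
vaddr=58: (0,3) not in TLB -> MISS, insert
vaddr=58: (0,3) in TLB -> HIT
vaddr=60: (0,3) in TLB -> HIT
vaddr=48: (0,3) in TLB -> HIT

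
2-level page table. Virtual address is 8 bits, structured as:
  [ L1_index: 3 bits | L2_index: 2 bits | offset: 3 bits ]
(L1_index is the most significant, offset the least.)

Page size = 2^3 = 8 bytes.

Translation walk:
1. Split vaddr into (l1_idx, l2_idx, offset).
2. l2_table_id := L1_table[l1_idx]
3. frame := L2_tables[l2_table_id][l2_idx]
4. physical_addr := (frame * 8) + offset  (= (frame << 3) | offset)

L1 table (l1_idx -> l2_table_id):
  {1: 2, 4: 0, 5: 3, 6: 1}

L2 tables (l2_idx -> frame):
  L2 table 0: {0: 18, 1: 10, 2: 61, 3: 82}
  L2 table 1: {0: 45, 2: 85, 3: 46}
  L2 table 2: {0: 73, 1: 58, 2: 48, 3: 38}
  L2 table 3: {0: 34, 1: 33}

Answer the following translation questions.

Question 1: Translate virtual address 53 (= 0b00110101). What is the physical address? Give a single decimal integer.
Answer: 389

Derivation:
vaddr = 53 = 0b00110101
Split: l1_idx=1, l2_idx=2, offset=5
L1[1] = 2
L2[2][2] = 48
paddr = 48 * 8 + 5 = 389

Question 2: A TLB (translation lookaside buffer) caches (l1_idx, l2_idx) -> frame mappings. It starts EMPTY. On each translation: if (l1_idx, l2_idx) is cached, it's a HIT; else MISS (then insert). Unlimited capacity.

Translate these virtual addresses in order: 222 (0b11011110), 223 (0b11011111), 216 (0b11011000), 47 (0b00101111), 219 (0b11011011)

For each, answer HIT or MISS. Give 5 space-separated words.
Answer: MISS HIT HIT MISS HIT

Derivation:
vaddr=222: (6,3) not in TLB -> MISS, insert
vaddr=223: (6,3) in TLB -> HIT
vaddr=216: (6,3) in TLB -> HIT
vaddr=47: (1,1) not in TLB -> MISS, insert
vaddr=219: (6,3) in TLB -> HIT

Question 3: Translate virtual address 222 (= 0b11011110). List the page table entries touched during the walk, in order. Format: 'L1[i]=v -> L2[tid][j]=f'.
vaddr = 222 = 0b11011110
Split: l1_idx=6, l2_idx=3, offset=6

Answer: L1[6]=1 -> L2[1][3]=46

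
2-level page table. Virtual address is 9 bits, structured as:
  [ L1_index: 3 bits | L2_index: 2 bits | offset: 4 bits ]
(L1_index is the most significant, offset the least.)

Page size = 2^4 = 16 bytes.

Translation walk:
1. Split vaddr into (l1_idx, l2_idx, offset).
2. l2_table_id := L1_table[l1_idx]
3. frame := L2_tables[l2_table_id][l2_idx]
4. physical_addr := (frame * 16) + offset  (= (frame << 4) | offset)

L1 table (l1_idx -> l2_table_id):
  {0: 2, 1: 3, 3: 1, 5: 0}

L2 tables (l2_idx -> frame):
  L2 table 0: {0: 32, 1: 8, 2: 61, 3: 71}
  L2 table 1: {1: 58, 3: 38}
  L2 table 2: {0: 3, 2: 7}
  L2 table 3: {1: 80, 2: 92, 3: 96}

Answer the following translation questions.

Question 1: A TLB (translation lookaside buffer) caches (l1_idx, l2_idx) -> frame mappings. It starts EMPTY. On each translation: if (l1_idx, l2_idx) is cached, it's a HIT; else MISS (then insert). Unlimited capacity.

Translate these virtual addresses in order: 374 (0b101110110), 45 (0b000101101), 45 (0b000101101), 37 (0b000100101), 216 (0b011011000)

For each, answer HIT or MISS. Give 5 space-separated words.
vaddr=374: (5,3) not in TLB -> MISS, insert
vaddr=45: (0,2) not in TLB -> MISS, insert
vaddr=45: (0,2) in TLB -> HIT
vaddr=37: (0,2) in TLB -> HIT
vaddr=216: (3,1) not in TLB -> MISS, insert

Answer: MISS MISS HIT HIT MISS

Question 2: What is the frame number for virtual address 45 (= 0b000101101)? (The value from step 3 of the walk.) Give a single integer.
Answer: 7

Derivation:
vaddr = 45: l1_idx=0, l2_idx=2
L1[0] = 2; L2[2][2] = 7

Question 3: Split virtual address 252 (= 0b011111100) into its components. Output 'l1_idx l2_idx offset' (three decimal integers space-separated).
vaddr = 252 = 0b011111100
  top 3 bits -> l1_idx = 3
  next 2 bits -> l2_idx = 3
  bottom 4 bits -> offset = 12

Answer: 3 3 12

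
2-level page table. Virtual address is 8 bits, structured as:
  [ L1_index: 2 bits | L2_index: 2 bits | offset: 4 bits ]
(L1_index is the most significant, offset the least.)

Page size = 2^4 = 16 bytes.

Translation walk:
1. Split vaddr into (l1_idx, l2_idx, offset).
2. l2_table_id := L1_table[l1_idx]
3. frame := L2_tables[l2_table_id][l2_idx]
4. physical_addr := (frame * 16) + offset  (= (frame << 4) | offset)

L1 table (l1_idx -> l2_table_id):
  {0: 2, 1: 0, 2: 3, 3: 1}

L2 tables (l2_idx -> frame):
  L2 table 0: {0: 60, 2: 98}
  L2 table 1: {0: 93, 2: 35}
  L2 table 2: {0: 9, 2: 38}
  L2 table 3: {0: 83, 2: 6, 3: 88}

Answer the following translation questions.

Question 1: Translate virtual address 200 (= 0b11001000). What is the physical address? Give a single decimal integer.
Answer: 1496

Derivation:
vaddr = 200 = 0b11001000
Split: l1_idx=3, l2_idx=0, offset=8
L1[3] = 1
L2[1][0] = 93
paddr = 93 * 16 + 8 = 1496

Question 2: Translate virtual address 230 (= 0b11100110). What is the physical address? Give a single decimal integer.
vaddr = 230 = 0b11100110
Split: l1_idx=3, l2_idx=2, offset=6
L1[3] = 1
L2[1][2] = 35
paddr = 35 * 16 + 6 = 566

Answer: 566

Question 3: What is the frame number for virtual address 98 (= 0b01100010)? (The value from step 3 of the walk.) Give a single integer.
vaddr = 98: l1_idx=1, l2_idx=2
L1[1] = 0; L2[0][2] = 98

Answer: 98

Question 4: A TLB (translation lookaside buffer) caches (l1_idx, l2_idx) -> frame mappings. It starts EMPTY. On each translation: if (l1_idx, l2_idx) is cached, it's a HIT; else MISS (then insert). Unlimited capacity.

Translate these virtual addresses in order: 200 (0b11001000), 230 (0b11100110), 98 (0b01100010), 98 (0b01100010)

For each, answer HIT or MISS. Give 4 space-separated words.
vaddr=200: (3,0) not in TLB -> MISS, insert
vaddr=230: (3,2) not in TLB -> MISS, insert
vaddr=98: (1,2) not in TLB -> MISS, insert
vaddr=98: (1,2) in TLB -> HIT

Answer: MISS MISS MISS HIT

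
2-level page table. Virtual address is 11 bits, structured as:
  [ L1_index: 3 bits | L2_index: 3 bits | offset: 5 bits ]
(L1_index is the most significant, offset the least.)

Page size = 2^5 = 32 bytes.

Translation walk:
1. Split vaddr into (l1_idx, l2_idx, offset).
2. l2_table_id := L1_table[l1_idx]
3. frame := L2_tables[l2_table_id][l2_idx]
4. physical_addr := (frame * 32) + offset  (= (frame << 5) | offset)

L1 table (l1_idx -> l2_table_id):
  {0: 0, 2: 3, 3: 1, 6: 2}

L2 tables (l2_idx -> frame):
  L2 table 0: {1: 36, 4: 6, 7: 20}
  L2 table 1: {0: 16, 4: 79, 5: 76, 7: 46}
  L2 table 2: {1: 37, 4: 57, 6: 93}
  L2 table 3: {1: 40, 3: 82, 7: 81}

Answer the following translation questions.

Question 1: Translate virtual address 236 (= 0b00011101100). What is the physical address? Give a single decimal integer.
vaddr = 236 = 0b00011101100
Split: l1_idx=0, l2_idx=7, offset=12
L1[0] = 0
L2[0][7] = 20
paddr = 20 * 32 + 12 = 652

Answer: 652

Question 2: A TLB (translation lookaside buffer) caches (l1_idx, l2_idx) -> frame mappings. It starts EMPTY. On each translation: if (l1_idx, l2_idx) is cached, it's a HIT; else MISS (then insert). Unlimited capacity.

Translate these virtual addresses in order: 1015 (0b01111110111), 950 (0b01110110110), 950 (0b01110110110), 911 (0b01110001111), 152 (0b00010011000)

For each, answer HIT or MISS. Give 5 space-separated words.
Answer: MISS MISS HIT MISS MISS

Derivation:
vaddr=1015: (3,7) not in TLB -> MISS, insert
vaddr=950: (3,5) not in TLB -> MISS, insert
vaddr=950: (3,5) in TLB -> HIT
vaddr=911: (3,4) not in TLB -> MISS, insert
vaddr=152: (0,4) not in TLB -> MISS, insert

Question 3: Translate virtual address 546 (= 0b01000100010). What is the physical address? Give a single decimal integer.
vaddr = 546 = 0b01000100010
Split: l1_idx=2, l2_idx=1, offset=2
L1[2] = 3
L2[3][1] = 40
paddr = 40 * 32 + 2 = 1282

Answer: 1282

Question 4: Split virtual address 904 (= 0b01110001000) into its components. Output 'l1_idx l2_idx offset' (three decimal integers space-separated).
vaddr = 904 = 0b01110001000
  top 3 bits -> l1_idx = 3
  next 3 bits -> l2_idx = 4
  bottom 5 bits -> offset = 8

Answer: 3 4 8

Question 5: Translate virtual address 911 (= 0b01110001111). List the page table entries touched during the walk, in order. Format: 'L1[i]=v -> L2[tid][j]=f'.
vaddr = 911 = 0b01110001111
Split: l1_idx=3, l2_idx=4, offset=15

Answer: L1[3]=1 -> L2[1][4]=79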